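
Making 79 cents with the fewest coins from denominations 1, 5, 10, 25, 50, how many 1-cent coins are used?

4

79 = 1×50 + 1×25 + 4×1
Count of 1: 4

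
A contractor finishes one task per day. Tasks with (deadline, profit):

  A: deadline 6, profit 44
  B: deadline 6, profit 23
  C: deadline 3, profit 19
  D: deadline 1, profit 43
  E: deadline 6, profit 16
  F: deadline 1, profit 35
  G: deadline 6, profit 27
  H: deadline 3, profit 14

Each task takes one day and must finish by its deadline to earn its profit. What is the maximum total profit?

172

By profit: A(d6,44), D(d1,43), F(d1,35), G(d6,27), B(d6,23), C(d3,19), E(d6,16), H(d3,14)
A→slot 6; D→slot 1; F skipped; G→slot 5; B→slot 4; C→slot 3; E→slot 2; H skipped.
Profit = 43 + 16 + 19 + 23 + 27 + 44 = 172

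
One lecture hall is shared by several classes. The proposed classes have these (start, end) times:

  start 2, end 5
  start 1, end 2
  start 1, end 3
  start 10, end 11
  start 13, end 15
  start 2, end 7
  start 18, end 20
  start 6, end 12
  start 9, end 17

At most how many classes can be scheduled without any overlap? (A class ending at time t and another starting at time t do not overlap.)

5

Order by finish time; keep every interval that doesn't clash with the previous kept one.
By end time: (1,2), (1,3), (2,5), (2,7), (10,11), (6,12), (13,15), (9,17), (18,20).
Pick (1,2); next start ≥ 2 → (2,5); next start ≥ 5 → (10,11); next start ≥ 11 → (13,15); next start ≥ 15 → (18,20).
Selected 5 classes.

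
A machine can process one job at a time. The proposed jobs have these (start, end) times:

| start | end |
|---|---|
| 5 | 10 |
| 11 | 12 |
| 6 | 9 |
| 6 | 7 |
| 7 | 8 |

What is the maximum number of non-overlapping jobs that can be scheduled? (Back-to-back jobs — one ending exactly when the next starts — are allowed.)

3

Order by finish time; keep every interval that doesn't clash with the previous kept one.
By end time: (6,7), (7,8), (6,9), (5,10), (11,12).
Pick (6,7); next start ≥ 7 → (7,8); next start ≥ 8 → (11,12).
Selected 3 jobs.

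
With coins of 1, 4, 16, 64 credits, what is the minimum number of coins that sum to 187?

Use the largest denomination that fits, subtract, and repeat.
187 = 2×64 + 3×16 + 2×4 + 3×1
Total coins = 2 + 3 + 2 + 3 = 10

10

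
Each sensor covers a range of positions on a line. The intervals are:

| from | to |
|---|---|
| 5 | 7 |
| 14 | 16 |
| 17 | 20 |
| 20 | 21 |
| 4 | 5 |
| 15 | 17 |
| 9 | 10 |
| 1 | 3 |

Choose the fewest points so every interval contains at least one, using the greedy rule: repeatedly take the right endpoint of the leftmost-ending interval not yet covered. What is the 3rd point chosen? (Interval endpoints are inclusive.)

Sorted: [1,3] [4,5] [5,7] [9,10] [14,16] [15,17] [17,20] [20,21]
{[1,3]} hit by 3; {[4,5],[5,7]} hit by 5; {[9,10]} hit by 10; {[14,16],[15,17]} hit by 16; {[17,20],[20,21]} hit by 20.
Points: 3, 5, 10, 16, 20 (5 total).

10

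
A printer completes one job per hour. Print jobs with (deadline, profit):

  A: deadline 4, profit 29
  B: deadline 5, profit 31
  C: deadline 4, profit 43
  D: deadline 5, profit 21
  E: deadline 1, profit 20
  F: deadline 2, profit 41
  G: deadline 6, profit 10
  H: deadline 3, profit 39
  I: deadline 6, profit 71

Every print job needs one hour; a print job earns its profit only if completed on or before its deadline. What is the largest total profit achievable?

By profit: I(d6,71), C(d4,43), F(d2,41), H(d3,39), B(d5,31), A(d4,29), D(d5,21), E(d1,20), G(d6,10)
I→slot 6; C→slot 4; F→slot 2; H→slot 3; B→slot 5; A→slot 1; D skipped; E skipped; G skipped.
Profit = 29 + 41 + 39 + 43 + 31 + 71 = 254

254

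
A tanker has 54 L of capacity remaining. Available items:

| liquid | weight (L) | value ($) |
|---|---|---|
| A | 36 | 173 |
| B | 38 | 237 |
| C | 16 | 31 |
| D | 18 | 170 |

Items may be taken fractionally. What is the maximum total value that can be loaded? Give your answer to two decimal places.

Greedy by value/weight ratio, highest first.
Order: D (170/18=9.44) > B (237/38=6.24) > A (173/36=4.81) > C (31/16=1.94)
Fill: take D (18 @ 170) → take 36/38 of B → 224.53; 54/54 used.
Total value = 394.53

394.53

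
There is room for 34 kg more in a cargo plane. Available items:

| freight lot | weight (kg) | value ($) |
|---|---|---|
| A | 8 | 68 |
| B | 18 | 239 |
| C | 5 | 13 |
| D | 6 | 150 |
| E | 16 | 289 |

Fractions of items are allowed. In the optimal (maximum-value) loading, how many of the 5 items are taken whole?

Sort by value per unit weight and fill in that order.
Order: D (150/6=25.00) > E (289/16=18.06) > B (239/18=13.28) > A (68/8=8.50) > C (13/5=2.60)
Fill: take D (6 @ 150) → take E (16 @ 289) → take 12/18 of B → 159.33; 34/34 used.
2 item(s) taken whole; one partial (take 12/18 of B).

2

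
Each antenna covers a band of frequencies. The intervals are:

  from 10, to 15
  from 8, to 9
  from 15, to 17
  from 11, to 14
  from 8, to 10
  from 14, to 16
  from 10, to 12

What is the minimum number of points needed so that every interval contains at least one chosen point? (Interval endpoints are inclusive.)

Sort by right endpoint; whenever an interval is uncovered, place a point at its right end.
By right end: [8,9]  [8,10]  [10,12]  [11,14]  [10,15]  [14,16]  [15,17]
[8,9] uncovered → point at 9; [10,12] uncovered → point at 12; [14,16] uncovered → point at 16.
Points: 9, 12, 16 (3 total).

3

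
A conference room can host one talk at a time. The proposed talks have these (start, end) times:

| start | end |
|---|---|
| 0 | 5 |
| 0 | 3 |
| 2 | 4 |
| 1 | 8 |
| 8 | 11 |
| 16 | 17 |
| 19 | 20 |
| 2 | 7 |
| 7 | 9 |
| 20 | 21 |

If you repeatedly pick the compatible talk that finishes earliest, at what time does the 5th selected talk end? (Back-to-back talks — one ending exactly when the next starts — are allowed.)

21

Sorted by end: (0,3)  (2,4)  (0,5)  (2,7)  (1,8)  (7,9)  (8,11)  (16,17)  (19,20)  (20,21)
take (0,3); skip (1,8); take (7,9); skip (8,11); take (16,17); take (19,20); take (20,21).
Selected: (0,3) (7,9) (16,17) (19,20) (20,21)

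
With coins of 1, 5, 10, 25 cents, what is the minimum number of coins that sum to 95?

5

95 − 3×25→20 − 2×10→0
Total coins = 3 + 2 = 5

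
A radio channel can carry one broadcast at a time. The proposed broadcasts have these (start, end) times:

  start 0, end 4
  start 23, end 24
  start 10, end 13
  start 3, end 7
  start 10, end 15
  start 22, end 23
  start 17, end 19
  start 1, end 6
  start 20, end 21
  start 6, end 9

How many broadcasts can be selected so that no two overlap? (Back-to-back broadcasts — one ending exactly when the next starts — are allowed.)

7

Greedy by earliest finish: after sorting by end time, pick each interval compatible with the last pick.
By end time: (0,4), (1,6), (3,7), (6,9), (10,13), (10,15), (17,19), (20,21), (22,23), (23,24).
Pick (0,4); next start ≥ 4 → (6,9); next start ≥ 9 → (10,13); next start ≥ 13 → (17,19); next start ≥ 19 → (20,21); next start ≥ 21 → (22,23); next start ≥ 23 → (23,24).
Selected 7 broadcasts.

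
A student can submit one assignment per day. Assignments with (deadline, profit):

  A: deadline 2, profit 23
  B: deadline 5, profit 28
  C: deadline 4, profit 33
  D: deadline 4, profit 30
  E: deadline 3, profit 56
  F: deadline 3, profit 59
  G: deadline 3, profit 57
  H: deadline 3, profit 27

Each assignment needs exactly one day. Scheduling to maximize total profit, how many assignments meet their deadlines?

Sort by profit descending; place each in the latest free slot ≤ its deadline.
By profit: F(d3,59), G(d3,57), E(d3,56), C(d4,33), D(d4,30), B(d5,28), H(d3,27), A(d2,23)
F→slot 3; G→slot 2; E→slot 1; C→slot 4; D skipped; B→slot 5; H skipped; A skipped.
5 of 8 scheduled.

5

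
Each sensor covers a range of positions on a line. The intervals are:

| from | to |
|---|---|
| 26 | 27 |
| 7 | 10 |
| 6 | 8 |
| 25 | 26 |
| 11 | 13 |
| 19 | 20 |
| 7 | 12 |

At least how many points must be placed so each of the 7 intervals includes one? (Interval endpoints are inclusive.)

4

Process intervals by earliest right end; each time one isn't hit yet, stab at its right endpoint.
By right end: [6,8]  [7,10]  [7,12]  [11,13]  [19,20]  [25,26]  [26,27]
[6,8] uncovered → point at 8; [11,13] uncovered → point at 13; [19,20] uncovered → point at 20; [25,26] uncovered → point at 26.
Points: 8, 13, 20, 26 (4 total).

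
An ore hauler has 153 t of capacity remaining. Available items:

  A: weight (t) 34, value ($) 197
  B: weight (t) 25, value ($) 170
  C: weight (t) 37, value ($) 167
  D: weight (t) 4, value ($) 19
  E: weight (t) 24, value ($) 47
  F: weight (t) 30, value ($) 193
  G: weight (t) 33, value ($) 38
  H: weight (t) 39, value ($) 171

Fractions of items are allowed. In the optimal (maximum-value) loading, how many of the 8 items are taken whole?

5

Order: B (170/25=6.80) > F (193/30=6.43) > A (197/34=5.79) > D (19/4=4.75) > C (167/37=4.51) > H (171/39=4.38) > E (47/24=1.96) > G (38/33=1.15)
Fill: take B (25 @ 170) → take F (30 @ 193) → take A (34 @ 197) → take D (4 @ 19) → take C (37 @ 167) → take 23/39 of H → 100.85; 153/153 used.
5 item(s) taken whole; one partial (take 23/39 of H).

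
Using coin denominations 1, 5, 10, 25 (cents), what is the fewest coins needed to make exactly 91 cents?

91 = 3×25 + 1×10 + 1×5 + 1×1
Total coins = 3 + 1 + 1 + 1 = 6

6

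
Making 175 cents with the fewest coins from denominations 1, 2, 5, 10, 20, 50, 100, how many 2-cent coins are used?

0

Greedy: take as many of the largest coin as possible, then repeat with the remainder.
175 − 1×100→75 − 1×50→25 − 1×20→5 − 1×5→0
Count of 2: 0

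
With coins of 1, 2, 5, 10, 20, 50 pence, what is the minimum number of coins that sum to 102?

3

Greedy: take as many of the largest coin as possible, then repeat with the remainder.
102 − 2×50→2 − 1×2→0
Total coins = 2 + 1 = 3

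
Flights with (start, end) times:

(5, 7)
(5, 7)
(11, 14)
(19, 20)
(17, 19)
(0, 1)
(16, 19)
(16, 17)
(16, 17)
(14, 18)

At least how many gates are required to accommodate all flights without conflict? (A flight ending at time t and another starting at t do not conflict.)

4

Count concurrent intervals with a sweep; the peak is the room count.
starts: [0, 5, 5, 11, 14, 16, 16, 16, 17, 19]
ends:   [1, 7, 7, 14, 17, 17, 18, 19, 19, 20]
s0→1 e1→0 s5→1 s5→2 e7→1 e7→0 s11→1 e14→0 s14→1 s16→2 s16→3 s16→4  — peak 4.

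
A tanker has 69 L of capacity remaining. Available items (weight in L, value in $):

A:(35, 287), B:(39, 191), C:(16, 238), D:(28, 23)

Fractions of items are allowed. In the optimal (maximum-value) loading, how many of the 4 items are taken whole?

Ratios (sorted): C 14.88, A 8.20, B 4.90, D 0.82
take C (16 @ 238); take A (35 @ 287); take 18/39 of B → 88.15. Capacity used 69/69.
2 item(s) taken whole; one partial (take 18/39 of B).

2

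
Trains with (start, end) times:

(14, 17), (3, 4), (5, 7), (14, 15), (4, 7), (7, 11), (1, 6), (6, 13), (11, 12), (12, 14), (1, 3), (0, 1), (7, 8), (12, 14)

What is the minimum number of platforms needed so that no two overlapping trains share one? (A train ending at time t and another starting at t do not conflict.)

3

Count concurrent intervals with a sweep; the peak is the room count.
starts: [0, 1, 1, 3, 4, 5, 6, 7, 7, 11, 12, 12, 14, 14]
ends:   [1, 3, 4, 6, 7, 7, 8, 11, 12, 13, 14, 14, 15, 17]
s0→1 e1→0 s1→1 s1→2 e3→1 s3→2 e4→1 s4→2 s5→3  — peak 3.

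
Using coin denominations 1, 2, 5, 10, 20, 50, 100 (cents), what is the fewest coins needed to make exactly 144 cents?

Greedy: take as many of the largest coin as possible, then repeat with the remainder.
144 − 1×100→44 − 2×20→4 − 2×2→0
Total coins = 1 + 2 + 2 = 5

5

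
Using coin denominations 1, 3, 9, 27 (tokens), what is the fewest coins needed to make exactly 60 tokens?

4

60 − 2×27→6 − 2×3→0
Total coins = 2 + 2 = 4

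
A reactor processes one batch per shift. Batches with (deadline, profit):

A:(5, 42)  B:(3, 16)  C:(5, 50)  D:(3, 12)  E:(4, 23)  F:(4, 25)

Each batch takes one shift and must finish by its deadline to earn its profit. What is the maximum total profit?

156

Take jobs in profit order; each goes to the latest open slot no later than its deadline.
Profit order: C=50 A=42 F=25 E=23 B=16 D=12
Assign: C→slot 5, A→slot 4, F→slot 3, E→slot 2, B→slot 1, D skipped.
Slots: [1:B] [2:E] [3:F] [4:A] [5:C]
Profit = 16 + 23 + 25 + 42 + 50 = 156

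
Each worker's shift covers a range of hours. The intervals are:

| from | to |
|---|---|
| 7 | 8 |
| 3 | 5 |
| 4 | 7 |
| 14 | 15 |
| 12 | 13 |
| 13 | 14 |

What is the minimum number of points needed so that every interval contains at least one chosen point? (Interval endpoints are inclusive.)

By right end: [3,5]  [4,7]  [7,8]  [12,13]  [13,14]  [14,15]
[3,5] uncovered → point at 5; [7,8] uncovered → point at 8; [12,13] uncovered → point at 13; [14,15] uncovered → point at 15.
Points: 5, 8, 13, 15 (4 total).

4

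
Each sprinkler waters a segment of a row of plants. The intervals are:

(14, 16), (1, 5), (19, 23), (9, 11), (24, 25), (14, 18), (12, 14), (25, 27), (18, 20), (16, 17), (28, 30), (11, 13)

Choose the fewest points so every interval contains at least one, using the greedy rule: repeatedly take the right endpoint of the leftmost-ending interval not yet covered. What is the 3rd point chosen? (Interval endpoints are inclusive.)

Process intervals by earliest right end; each time one isn't hit yet, stab at its right endpoint.
Sorted: [1,5] [9,11] [11,13] [12,14] [14,16] [16,17] [14,18] [18,20] [19,23] [24,25] [25,27] [28,30]
{[1,5]} hit by 5; {[9,11],[11,13]} hit by 11; {[12,14],[14,16]} hit by 14; {[16,17],[14,18]} hit by 17; {[18,20],[19,23]} hit by 20; {[24,25],[25,27]} hit by 25; {[28,30]} hit by 30.
Points: 5, 11, 14, 17, 20, 25, 30 (7 total).

14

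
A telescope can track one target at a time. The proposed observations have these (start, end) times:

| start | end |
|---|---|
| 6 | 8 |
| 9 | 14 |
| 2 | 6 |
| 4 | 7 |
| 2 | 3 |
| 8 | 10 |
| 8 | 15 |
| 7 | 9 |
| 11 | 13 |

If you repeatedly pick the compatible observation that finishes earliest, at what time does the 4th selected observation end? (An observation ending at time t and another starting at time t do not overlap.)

13

Order by finish time; keep every interval that doesn't clash with the previous kept one.
By end time: (2,3), (2,6), (4,7), (6,8), (7,9), (8,10), (11,13), (9,14), (8,15).
Pick (2,3); next start ≥ 3 → (4,7); next start ≥ 7 → (7,9); next start ≥ 9 → (11,13).
Selected: (2,3) (4,7) (7,9) (11,13)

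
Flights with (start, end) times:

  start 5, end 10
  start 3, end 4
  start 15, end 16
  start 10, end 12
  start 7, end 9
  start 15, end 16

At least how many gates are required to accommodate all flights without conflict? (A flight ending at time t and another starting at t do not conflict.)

2

Count concurrent intervals with a sweep; the peak is the room count.
Events (time:±→running): 3:+→1 4:-→0 5:+→1 7:+→2 … peak 2.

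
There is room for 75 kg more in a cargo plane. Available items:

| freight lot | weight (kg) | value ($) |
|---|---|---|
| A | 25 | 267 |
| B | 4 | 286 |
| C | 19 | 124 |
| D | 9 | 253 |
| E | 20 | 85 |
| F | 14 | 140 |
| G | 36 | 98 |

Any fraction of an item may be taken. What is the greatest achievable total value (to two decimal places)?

1087.00

Sort by value per unit weight and fill in that order.
Ratios (sorted): B 71.50, D 28.11, A 10.68, F 10.00, C 6.53, E 4.25, G 2.72
take B (4 @ 286); take D (9 @ 253); take A (25 @ 267); take F (14 @ 140); take C (19 @ 124); take 4/20 of E → 17.00. Capacity used 75/75.
Total value = 1087.00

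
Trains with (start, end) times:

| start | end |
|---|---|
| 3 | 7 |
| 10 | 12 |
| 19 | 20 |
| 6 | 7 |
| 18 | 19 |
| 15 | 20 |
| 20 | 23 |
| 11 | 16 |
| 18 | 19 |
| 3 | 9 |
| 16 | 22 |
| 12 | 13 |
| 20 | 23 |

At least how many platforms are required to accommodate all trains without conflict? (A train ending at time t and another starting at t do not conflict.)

4

The answer is the maximum number of intervals overlapping at any instant.
starts: [3, 3, 6, 10, 11, 12, 15, 16, 18, 18, 19, 20, 20]
ends:   [7, 7, 9, 12, 13, 16, 19, 19, 20, 20, 22, 23, 23]
s3→1 s3→2 s6→3 e7→2 e7→1 e9→0 s10→1 s11→2 e12→1 s12→2 e13→1 s15→2 e16→1 s16→2 s18→3 s18→4  — peak 4.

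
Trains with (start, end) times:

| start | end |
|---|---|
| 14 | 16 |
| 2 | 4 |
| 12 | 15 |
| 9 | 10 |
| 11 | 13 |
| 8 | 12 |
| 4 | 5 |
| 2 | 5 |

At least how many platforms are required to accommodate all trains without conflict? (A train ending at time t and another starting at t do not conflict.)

Count concurrent intervals with a sweep; the peak is the room count.
Events (time:±→running): 2:+→1 2:+→2 … peak 2.

2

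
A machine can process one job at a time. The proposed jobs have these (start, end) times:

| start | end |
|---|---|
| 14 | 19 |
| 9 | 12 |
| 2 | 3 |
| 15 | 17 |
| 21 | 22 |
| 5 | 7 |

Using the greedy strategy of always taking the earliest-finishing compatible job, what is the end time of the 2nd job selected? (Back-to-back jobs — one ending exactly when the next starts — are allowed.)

Greedy by earliest finish: after sorting by end time, pick each interval compatible with the last pick.
By end time: (2,3), (5,7), (9,12), (15,17), (14,19), (21,22).
Pick (2,3); next start ≥ 3 → (5,7); next start ≥ 7 → (9,12); next start ≥ 12 → (15,17); next start ≥ 17 → (21,22).
Selected: (2,3) (5,7) (9,12) (15,17) (21,22)

7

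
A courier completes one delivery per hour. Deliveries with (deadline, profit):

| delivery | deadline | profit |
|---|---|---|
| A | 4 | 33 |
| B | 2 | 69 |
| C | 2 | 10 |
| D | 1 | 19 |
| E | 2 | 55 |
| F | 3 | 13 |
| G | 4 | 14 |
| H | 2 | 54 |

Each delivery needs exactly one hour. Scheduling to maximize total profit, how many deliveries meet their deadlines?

4

By profit: B(d2,69), E(d2,55), H(d2,54), A(d4,33), D(d1,19), G(d4,14), F(d3,13), C(d2,10)
B→slot 2; E→slot 1; H skipped; A→slot 4; D skipped; G→slot 3; F skipped; C skipped.
4 of 8 scheduled.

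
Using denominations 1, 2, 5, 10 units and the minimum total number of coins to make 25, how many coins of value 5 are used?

25 − 2×10→5 − 1×5→0
Count of 5: 1

1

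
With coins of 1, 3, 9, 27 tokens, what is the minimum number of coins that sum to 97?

7

97 = 3×27 + 1×9 + 2×3 + 1×1
Total coins = 3 + 1 + 2 + 1 = 7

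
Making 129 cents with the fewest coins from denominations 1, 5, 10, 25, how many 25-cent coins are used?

Greedy: take as many of the largest coin as possible, then repeat with the remainder.
129 − 5×25→4 − 4×1→0
Count of 25: 5

5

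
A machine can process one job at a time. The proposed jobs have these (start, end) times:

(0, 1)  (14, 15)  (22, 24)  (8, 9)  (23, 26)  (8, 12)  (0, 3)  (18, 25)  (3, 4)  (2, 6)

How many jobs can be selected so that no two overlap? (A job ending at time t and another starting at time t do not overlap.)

5

Order by finish time; keep every interval that doesn't clash with the previous kept one.
Sorted by end: (0,1)  (0,3)  (3,4)  (2,6)  (8,9)  (8,12)  (14,15)  (22,24)  (18,25)  (23,26)
take (0,1); skip (0,3); take (3,4); skip (2,6); take (8,9); take (14,15); take (22,24).
Selected 5 jobs.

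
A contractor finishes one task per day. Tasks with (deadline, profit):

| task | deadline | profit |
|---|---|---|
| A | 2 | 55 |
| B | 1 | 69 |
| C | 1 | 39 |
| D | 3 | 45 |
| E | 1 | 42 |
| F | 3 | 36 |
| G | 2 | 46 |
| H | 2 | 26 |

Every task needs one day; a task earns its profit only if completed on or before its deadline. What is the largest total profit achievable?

169

Sort by profit descending; place each in the latest free slot ≤ its deadline.
By profit: B(d1,69), A(d2,55), G(d2,46), D(d3,45), E(d1,42), C(d1,39), F(d3,36), H(d2,26)
B→slot 1; A→slot 2; G skipped; D→slot 3; E skipped; C skipped; F skipped; H skipped.
Profit = 69 + 55 + 45 = 169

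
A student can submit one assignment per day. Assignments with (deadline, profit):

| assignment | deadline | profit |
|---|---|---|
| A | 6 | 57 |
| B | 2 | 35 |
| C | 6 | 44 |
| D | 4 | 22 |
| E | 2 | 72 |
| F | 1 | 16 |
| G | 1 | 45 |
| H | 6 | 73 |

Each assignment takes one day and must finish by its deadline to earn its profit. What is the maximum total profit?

Take jobs in profit order; each goes to the latest open slot no later than its deadline.
Profit order: H=73 E=72 A=57 G=45 C=44 B=35 D=22 F=16
Assign: H→slot 6, E→slot 2, A→slot 5, G→slot 1, C→slot 4, B skipped, D→slot 3, F skipped.
Slots: [1:G] [2:E] [3:D] [4:C] [5:A] [6:H]
Profit = 45 + 72 + 22 + 44 + 57 + 73 = 313

313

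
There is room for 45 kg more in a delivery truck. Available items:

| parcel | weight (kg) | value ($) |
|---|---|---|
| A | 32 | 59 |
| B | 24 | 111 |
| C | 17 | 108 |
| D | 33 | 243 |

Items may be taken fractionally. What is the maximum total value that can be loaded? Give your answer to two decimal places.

319.24

Sort by value per unit weight and fill in that order.
Order: D (243/33=7.36) > C (108/17=6.35) > B (111/24=4.62) > A (59/32=1.84)
Fill: take D (33 @ 243) → take 12/17 of C → 76.24; 45/45 used.
Total value = 319.24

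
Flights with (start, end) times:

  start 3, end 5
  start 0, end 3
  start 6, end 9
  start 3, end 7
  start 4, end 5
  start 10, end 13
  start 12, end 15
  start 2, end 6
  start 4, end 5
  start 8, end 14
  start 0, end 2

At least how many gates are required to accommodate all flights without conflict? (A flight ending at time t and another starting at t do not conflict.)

5

The answer is the maximum number of intervals overlapping at any instant.
Events (time:±→running): 0:+→1 0:+→2 2:-→1 2:+→2 3:-→1 3:+→2 3:+→3 4:+→4 4:+→5 … peak 5.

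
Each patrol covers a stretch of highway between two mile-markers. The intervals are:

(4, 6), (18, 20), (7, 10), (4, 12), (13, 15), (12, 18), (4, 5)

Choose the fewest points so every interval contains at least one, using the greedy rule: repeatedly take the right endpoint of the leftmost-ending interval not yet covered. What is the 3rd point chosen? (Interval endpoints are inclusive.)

Sort by right endpoint; whenever an interval is uncovered, place a point at its right end.
Sorted: [4,5] [4,6] [7,10] [4,12] [13,15] [12,18] [18,20]
{[4,5],[4,6]} hit by 5; {[7,10],[4,12]} hit by 10; {[13,15],[12,18]} hit by 15; {[18,20]} hit by 20.
Points: 5, 10, 15, 20 (4 total).

15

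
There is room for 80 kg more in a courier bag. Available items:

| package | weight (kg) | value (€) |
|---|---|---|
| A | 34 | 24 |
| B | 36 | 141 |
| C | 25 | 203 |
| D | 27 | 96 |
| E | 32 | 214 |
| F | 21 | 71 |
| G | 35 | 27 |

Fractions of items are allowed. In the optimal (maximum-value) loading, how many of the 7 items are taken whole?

2

Sort by value per unit weight and fill in that order.
Ratios (sorted): C 8.12, E 6.69, B 3.92, D 3.56, F 3.38, G 0.77, A 0.71
take C (25 @ 203); take E (32 @ 214); take 23/36 of B → 90.08. Capacity used 80/80.
2 item(s) taken whole; one partial (take 23/36 of B).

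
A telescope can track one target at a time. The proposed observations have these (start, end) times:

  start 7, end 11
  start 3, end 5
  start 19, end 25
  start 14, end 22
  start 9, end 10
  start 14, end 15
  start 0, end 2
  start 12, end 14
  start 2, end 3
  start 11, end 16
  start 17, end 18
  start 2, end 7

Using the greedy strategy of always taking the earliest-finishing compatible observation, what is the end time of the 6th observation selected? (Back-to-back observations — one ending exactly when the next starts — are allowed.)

15

Sorted by end: (0,2)  (2,3)  (3,5)  (2,7)  (9,10)  (7,11)  (12,14)  (14,15)  (11,16)  (17,18)  (14,22)  (19,25)
take (0,2); take (2,3); take (3,5); take (9,10); take (12,14); take (14,15); take (17,18); skip (14,22); take (19,25).
Selected: (0,2) (2,3) (3,5) (9,10) (12,14) (14,15) (17,18) (19,25)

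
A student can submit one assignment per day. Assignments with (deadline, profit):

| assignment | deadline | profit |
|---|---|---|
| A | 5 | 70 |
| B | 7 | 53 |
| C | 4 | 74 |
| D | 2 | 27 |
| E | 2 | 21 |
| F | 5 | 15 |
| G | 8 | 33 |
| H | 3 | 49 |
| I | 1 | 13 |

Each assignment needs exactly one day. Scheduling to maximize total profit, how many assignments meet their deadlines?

7

Profit order: C=74 A=70 B=53 H=49 G=33 D=27 E=21 F=15 I=13
Assign: C→slot 4, A→slot 5, B→slot 7, H→slot 3, G→slot 8, D→slot 2, E→slot 1, F skipped, I skipped.
Slots: [1:E] [2:D] [3:H] [4:C] [5:A] [7:B] [8:G]
7 of 9 scheduled.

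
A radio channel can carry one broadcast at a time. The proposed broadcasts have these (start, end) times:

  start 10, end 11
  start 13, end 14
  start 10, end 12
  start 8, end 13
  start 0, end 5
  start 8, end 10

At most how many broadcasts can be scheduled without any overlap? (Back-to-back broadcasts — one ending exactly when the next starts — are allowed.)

4

Order by finish time; keep every interval that doesn't clash with the previous kept one.
By end time: (0,5), (8,10), (10,11), (10,12), (8,13), (13,14).
Pick (0,5); next start ≥ 5 → (8,10); next start ≥ 10 → (10,11); next start ≥ 11 → (13,14).
Selected 4 broadcasts.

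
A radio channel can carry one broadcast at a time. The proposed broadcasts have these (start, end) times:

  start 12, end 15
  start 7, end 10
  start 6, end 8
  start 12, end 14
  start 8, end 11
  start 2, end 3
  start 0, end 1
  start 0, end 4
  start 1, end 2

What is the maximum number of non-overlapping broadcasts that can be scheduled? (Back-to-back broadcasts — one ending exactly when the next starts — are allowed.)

By end time: (0,1), (1,2), (2,3), (0,4), (6,8), (7,10), (8,11), (12,14), (12,15).
Pick (0,1); next start ≥ 1 → (1,2); next start ≥ 2 → (2,3); next start ≥ 3 → (6,8); next start ≥ 8 → (8,11); next start ≥ 11 → (12,14).
Selected 6 broadcasts.

6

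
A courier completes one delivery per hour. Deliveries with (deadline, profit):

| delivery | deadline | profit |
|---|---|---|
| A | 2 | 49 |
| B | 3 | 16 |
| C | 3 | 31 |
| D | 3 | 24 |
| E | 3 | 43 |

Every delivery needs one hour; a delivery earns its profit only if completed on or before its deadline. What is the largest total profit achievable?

Sort by profit descending; place each in the latest free slot ≤ its deadline.
Profit order: A=49 E=43 C=31 D=24 B=16
Assign: A→slot 2, E→slot 3, C→slot 1, D skipped, B skipped.
Slots: [1:C] [2:A] [3:E]
Profit = 31 + 49 + 43 = 123

123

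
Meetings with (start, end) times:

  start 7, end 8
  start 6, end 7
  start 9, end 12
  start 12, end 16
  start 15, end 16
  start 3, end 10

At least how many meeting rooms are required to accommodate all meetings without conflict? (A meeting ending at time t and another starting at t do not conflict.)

2

Count concurrent intervals with a sweep; the peak is the room count.
starts: [3, 6, 7, 9, 12, 15]
ends:   [7, 8, 10, 12, 16, 16]
s3→1 s6→2  — peak 2.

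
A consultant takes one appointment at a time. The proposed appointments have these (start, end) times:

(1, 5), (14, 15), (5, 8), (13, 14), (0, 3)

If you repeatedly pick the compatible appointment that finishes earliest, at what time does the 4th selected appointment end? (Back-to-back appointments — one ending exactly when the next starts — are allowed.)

Sort by end time and greedily take each interval whose start is ≥ the last chosen end.
Sorted by end: (0,3)  (1,5)  (5,8)  (13,14)  (14,15)
take (0,3); take (5,8); take (13,14); take (14,15).
Selected: (0,3) (5,8) (13,14) (14,15)

15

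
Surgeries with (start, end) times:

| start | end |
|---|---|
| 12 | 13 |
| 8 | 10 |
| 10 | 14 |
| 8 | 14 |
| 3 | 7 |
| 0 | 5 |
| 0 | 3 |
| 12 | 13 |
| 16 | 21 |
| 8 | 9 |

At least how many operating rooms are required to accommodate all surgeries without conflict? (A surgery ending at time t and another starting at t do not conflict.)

The answer is the maximum number of intervals overlapping at any instant.
starts: [0, 0, 3, 8, 8, 8, 10, 12, 12, 16]
ends:   [3, 5, 7, 9, 10, 13, 13, 14, 14, 21]
s0→1 s0→2 e3→1 s3→2 e5→1 e7→0 s8→1 s8→2 s8→3 e9→2 e10→1 s10→2 s12→3 s12→4  — peak 4.

4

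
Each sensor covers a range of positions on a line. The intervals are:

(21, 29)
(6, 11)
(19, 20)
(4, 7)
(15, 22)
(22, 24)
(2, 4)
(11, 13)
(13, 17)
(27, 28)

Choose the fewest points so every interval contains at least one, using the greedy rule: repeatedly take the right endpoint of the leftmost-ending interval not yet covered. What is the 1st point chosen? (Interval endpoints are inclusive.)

4

Sort by right endpoint; whenever an interval is uncovered, place a point at its right end.
By right end: [2,4]  [4,7]  [6,11]  [11,13]  [13,17]  [19,20]  [15,22]  [22,24]  [27,28]  [21,29]
[2,4] uncovered → point at 4; [6,11] uncovered → point at 11; [13,17] uncovered → point at 17; [19,20] uncovered → point at 20; [22,24] uncovered → point at 24; [27,28] uncovered → point at 28.
Points: 4, 11, 17, 20, 24, 28 (6 total).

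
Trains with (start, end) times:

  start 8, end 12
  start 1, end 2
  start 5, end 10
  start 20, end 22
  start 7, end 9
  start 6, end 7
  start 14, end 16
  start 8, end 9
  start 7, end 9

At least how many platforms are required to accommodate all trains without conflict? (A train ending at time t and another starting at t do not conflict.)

The answer is the maximum number of intervals overlapping at any instant.
Events (time:±→running): 1:+→1 2:-→0 5:+→1 6:+→2 7:-→1 7:+→2 7:+→3 8:+→4 8:+→5 … peak 5.

5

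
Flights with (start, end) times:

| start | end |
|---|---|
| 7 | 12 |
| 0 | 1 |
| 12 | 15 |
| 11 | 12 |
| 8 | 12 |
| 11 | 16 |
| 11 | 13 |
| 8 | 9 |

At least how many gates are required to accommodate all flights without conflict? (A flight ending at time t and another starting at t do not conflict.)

5

starts: [0, 7, 8, 8, 11, 11, 11, 12]
ends:   [1, 9, 12, 12, 12, 13, 15, 16]
s0→1 e1→0 s7→1 s8→2 s8→3 e9→2 s11→3 s11→4 s11→5  — peak 5.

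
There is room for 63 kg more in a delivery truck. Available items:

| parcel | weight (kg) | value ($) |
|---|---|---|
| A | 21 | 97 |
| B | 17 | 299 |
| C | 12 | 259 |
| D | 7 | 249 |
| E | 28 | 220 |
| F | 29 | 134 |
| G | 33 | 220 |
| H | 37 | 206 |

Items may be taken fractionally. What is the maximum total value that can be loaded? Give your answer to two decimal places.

1019.14

Greedy by value/weight ratio, highest first.
Order: D (249/7=35.57) > C (259/12=21.58) > B (299/17=17.59) > E (220/28=7.86) > G (220/33=6.67) > H (206/37=5.57) > F (134/29=4.62) > A (97/21=4.62)
Fill: take D (7 @ 249) → take C (12 @ 259) → take B (17 @ 299) → take 27/28 of E → 212.14; 63/63 used.
Total value = 1019.14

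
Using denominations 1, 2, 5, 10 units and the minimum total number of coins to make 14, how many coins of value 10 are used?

14 − 1×10→4 − 2×2→0
Count of 10: 1

1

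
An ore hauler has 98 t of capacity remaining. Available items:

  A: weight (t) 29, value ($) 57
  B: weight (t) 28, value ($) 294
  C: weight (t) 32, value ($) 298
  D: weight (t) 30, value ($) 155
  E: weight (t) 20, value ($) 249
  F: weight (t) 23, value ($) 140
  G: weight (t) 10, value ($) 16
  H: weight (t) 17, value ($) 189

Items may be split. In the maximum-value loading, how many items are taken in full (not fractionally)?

Order: E (249/20=12.45) > H (189/17=11.12) > B (294/28=10.50) > C (298/32=9.31) > F (140/23=6.09) > D (155/30=5.17) > A (57/29=1.97) > G (16/10=1.60)
Fill: take E (20 @ 249) → take H (17 @ 189) → take B (28 @ 294) → take C (32 @ 298) → take 1/23 of F → 6.09; 98/98 used.
4 item(s) taken whole; one partial (take 1/23 of F).

4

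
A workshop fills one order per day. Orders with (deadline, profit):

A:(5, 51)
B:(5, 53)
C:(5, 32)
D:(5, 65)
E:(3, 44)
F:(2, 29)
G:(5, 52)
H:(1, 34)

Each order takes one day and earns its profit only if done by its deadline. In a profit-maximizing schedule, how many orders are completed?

5

Take jobs in profit order; each goes to the latest open slot no later than its deadline.
Profit order: D=65 B=53 G=52 A=51 E=44 H=34 C=32 F=29
Assign: D→slot 5, B→slot 4, G→slot 3, A→slot 2, E→slot 1, H skipped, C skipped, F skipped.
Slots: [1:E] [2:A] [3:G] [4:B] [5:D]
5 of 8 scheduled.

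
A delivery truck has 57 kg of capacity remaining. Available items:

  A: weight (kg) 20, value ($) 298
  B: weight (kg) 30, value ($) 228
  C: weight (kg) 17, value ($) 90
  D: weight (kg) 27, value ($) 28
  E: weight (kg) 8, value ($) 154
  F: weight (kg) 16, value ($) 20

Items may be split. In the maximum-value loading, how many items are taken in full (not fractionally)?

Sort by value per unit weight and fill in that order.
Ratios (sorted): E 19.25, A 14.90, B 7.60, C 5.29, F 1.25, D 1.04
take E (8 @ 154); take A (20 @ 298); take 29/30 of B → 220.40. Capacity used 57/57.
2 item(s) taken whole; one partial (take 29/30 of B).

2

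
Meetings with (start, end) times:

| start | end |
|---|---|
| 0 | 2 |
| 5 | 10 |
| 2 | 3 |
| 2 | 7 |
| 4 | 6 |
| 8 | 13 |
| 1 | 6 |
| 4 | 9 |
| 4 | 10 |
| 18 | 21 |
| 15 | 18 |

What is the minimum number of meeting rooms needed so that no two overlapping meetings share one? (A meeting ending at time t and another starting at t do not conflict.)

6

Count concurrent intervals with a sweep; the peak is the room count.
Events (time:±→running): 0:+→1 1:+→2 2:-→1 2:+→2 2:+→3 3:-→2 4:+→3 4:+→4 4:+→5 5:+→6 … peak 6.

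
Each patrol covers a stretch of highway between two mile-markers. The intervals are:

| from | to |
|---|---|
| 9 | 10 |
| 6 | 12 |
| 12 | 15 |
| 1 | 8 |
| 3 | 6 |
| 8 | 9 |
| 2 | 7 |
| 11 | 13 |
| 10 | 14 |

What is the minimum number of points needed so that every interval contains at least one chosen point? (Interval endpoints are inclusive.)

Process intervals by earliest right end; each time one isn't hit yet, stab at its right endpoint.
Sorted: [3,6] [2,7] [1,8] [8,9] [9,10] [6,12] [11,13] [10,14] [12,15]
{[3,6],[2,7],[1,8]} hit by 6; {[8,9],[9,10],[6,12]} hit by 9; {[11,13],[10,14],[12,15]} hit by 13.
Points: 6, 9, 13 (3 total).

3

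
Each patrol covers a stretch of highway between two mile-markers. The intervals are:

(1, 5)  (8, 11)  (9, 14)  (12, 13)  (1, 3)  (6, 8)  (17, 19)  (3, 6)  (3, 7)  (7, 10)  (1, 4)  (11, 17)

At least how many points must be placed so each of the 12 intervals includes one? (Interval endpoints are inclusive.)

Sort by right endpoint; whenever an interval is uncovered, place a point at its right end.
By right end: [1,3]  [1,4]  [1,5]  [3,6]  [3,7]  [6,8]  [7,10]  [8,11]  [12,13]  [9,14]  [11,17]  [17,19]
[1,3] uncovered → point at 3; [6,8] uncovered → point at 8; [12,13] uncovered → point at 13; [17,19] uncovered → point at 19.
Points: 3, 8, 13, 19 (4 total).

4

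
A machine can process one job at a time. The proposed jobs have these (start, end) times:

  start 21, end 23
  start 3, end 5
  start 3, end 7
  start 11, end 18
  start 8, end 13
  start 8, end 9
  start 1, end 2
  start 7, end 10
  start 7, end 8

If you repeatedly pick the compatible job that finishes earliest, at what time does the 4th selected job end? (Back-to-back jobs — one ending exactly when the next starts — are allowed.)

9

By end time: (1,2), (3,5), (3,7), (7,8), (8,9), (7,10), (8,13), (11,18), (21,23).
Pick (1,2); next start ≥ 2 → (3,5); next start ≥ 5 → (7,8); next start ≥ 8 → (8,9); next start ≥ 9 → (11,18); next start ≥ 18 → (21,23).
Selected: (1,2) (3,5) (7,8) (8,9) (11,18) (21,23)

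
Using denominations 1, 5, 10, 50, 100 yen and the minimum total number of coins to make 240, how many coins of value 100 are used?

Use the largest denomination that fits, subtract, and repeat.
240 − 2×100→40 − 4×10→0
Count of 100: 2

2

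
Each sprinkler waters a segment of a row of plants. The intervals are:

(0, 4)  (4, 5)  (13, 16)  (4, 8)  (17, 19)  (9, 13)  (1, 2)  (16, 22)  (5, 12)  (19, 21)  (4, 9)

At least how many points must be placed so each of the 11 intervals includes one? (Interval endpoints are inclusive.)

4

By right end: [1,2]  [0,4]  [4,5]  [4,8]  [4,9]  [5,12]  [9,13]  [13,16]  [17,19]  [19,21]  [16,22]
[1,2] uncovered → point at 2; [4,5] uncovered → point at 5; [9,13] uncovered → point at 13; [17,19] uncovered → point at 19.
Points: 2, 5, 13, 19 (4 total).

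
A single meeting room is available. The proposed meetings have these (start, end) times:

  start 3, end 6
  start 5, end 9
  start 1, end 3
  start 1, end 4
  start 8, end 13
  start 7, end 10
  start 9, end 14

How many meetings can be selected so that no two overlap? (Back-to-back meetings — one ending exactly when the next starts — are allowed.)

Sorted by end: (1,3)  (1,4)  (3,6)  (5,9)  (7,10)  (8,13)  (9,14)
take (1,3); skip (1,4); take (3,6); take (7,10); skip (9,14).
Selected 3 meetings.

3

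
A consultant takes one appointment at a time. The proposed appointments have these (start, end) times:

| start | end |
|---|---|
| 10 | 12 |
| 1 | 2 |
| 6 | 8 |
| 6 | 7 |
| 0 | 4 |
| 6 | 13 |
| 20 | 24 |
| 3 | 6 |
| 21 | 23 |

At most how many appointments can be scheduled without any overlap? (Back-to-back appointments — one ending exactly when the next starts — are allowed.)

5

Greedy by earliest finish: after sorting by end time, pick each interval compatible with the last pick.
Sorted by end: (1,2)  (0,4)  (3,6)  (6,7)  (6,8)  (10,12)  (6,13)  (21,23)  (20,24)
take (1,2); skip (0,4); take (3,6); take (6,7); take (10,12); take (21,23).
Selected 5 appointments.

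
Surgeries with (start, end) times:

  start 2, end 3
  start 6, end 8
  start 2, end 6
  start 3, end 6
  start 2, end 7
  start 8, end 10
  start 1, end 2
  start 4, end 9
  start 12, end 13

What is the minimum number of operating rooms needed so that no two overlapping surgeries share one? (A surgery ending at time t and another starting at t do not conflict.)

4

Count concurrent intervals with a sweep; the peak is the room count.
starts: [1, 2, 2, 2, 3, 4, 6, 8, 12]
ends:   [2, 3, 6, 6, 7, 8, 9, 10, 13]
s1→1 e2→0 s2→1 s2→2 s2→3 e3→2 s3→3 s4→4  — peak 4.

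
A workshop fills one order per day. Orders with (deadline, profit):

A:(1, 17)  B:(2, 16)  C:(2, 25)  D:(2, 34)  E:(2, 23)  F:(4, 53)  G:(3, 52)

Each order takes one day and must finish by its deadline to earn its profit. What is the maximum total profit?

164

By profit: F(d4,53), G(d3,52), D(d2,34), C(d2,25), E(d2,23), A(d1,17), B(d2,16)
F→slot 4; G→slot 3; D→slot 2; C→slot 1; E skipped; A skipped; B skipped.
Profit = 25 + 34 + 52 + 53 = 164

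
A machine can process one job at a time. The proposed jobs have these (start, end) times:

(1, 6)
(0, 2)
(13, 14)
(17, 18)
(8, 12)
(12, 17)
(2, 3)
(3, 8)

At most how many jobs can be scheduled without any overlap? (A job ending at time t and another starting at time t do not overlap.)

Sort by end time and greedily take each interval whose start is ≥ the last chosen end.
Sorted by end: (0,2)  (2,3)  (1,6)  (3,8)  (8,12)  (13,14)  (12,17)  (17,18)
take (0,2); take (2,3); take (3,8); take (8,12); take (13,14); skip (12,17); take (17,18).
Selected 6 jobs.

6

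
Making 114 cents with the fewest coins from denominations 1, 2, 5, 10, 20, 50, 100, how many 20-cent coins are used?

0

114 = 1×100 + 1×10 + 2×2
Count of 20: 0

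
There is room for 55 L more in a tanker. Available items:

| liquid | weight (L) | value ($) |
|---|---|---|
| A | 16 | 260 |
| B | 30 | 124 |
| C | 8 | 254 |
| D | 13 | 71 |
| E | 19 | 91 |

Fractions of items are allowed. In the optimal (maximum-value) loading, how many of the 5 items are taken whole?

3

Sort by value per unit weight and fill in that order.
Ratios (sorted): C 31.75, A 16.25, D 5.46, E 4.79, B 4.13
take C (8 @ 254); take A (16 @ 260); take D (13 @ 71); take 18/19 of E → 86.21. Capacity used 55/55.
3 item(s) taken whole; one partial (take 18/19 of E).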